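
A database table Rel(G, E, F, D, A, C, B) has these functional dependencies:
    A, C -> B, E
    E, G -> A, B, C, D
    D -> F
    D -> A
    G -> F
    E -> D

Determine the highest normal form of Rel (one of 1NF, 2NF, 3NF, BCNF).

Candidate keys: {A, C, G}, {C, D, G}, {E, G}. Prime attributes: {A, C, D, E, G}.
A, C -> B, E: {A, C}⁺ = {A, B, C, D, E, F}, which is not all of the attributes, so the left side is not a superkey — BCNF is violated.
A, C -> B, E has non-prime {B} on the right and a non-superkey on the left, so 3NF fails.
The proper key subset {E} of {E, G} determines non-prime {F}, so the relation is not even in 2NF.

1NF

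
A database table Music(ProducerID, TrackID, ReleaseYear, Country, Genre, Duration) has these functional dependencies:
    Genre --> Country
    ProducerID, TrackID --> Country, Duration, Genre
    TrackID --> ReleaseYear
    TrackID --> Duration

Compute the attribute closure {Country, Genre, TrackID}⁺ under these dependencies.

Start with {Country, Genre, TrackID}.
TrackID --> ReleaseYear applies; add {ReleaseYear} → now {Country, Genre, ReleaseYear, TrackID}.
TrackID --> Duration applies; add {Duration} → now {Country, Duration, Genre, ReleaseYear, TrackID}.
No further FD applies.

{Country, Duration, Genre, ReleaseYear, TrackID}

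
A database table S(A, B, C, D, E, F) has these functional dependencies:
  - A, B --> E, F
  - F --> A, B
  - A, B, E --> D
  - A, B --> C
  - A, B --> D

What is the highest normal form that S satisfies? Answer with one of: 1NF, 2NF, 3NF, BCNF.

Candidate keys: {A, B}, {F}. Prime attributes: {A, B, F}.
Each dependency's left side is a superkey — BCNF holds.

BCNF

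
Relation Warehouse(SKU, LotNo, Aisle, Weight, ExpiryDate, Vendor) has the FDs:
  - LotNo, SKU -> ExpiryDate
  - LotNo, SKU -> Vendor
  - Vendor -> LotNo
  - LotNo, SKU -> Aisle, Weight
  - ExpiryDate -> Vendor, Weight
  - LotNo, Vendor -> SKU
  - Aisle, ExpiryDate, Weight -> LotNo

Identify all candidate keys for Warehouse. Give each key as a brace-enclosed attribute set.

{ExpiryDate}, {LotNo, SKU}, {Vendor}

{ExpiryDate}⁺ = {Aisle, ExpiryDate, LotNo, SKU, Vendor, Weight} — all of the relation — so {ExpiryDate} is a candidate key.
{Vendor}⁺ = {Aisle, ExpiryDate, LotNo, SKU, Vendor, Weight} — all of the relation — so {Vendor} is a candidate key.
{LotNo, SKU}⁺ = {Aisle, ExpiryDate, LotNo, SKU, Vendor, Weight} — all of the relation — so {LotNo, SKU} is a candidate key.
No proper subset of any of these is a key, and no other minimal superkey exists.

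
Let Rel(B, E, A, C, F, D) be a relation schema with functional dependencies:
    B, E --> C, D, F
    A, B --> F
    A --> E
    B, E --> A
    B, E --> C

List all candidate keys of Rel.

{A, B}, {B, E}

Attributes never on any right-hand side: {B} — every candidate key must contain it.
{A, B}⁺ = {A, B, C, D, E, F}, which is every attribute, so {A, B} is a candidate key.
{B, E}⁺ = {A, B, C, D, E, F}, which is every attribute, so {B, E} is a candidate key.
No proper subset of any of these is a key, and no other minimal superkey exists.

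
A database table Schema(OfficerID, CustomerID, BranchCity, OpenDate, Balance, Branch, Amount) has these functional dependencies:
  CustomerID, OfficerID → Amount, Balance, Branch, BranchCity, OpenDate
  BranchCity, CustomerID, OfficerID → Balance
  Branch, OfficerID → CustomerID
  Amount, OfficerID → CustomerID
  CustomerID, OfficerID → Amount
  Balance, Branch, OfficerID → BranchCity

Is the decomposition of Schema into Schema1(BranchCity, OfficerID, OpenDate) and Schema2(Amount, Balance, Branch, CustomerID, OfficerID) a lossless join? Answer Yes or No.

No

Schema1 ∩ Schema2 = {OfficerID}; its closure under F is {OfficerID}.
Neither Schema1 nor Schema2 is contained in that closure, so the decomposition is lossy.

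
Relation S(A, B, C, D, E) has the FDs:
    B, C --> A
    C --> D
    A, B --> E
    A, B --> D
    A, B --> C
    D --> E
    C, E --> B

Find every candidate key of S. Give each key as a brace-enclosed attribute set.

{C} is a candidate key since {C}⁺ = {A, B, C, D, E} covers every attribute.
{A, B} is a candidate key since {A, B}⁺ = {A, B, C, D, E} covers every attribute.
No proper subset of any of these is a key, and no other minimal superkey exists.

{A, B}, {C}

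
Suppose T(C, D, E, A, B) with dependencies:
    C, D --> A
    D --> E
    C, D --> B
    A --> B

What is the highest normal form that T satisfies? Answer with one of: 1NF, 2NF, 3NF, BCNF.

1NF

Candidate key: {C, D}. Prime attributes: {C, D}.
For D --> E we have {D}⁺ = {D, E}; {D} is not a superkey, so BCNF fails.
Because {E} is non-prime and the left side of D --> E is not a superkey, the relation is not in 3NF.
{D} is a proper subset of the key {C, D}, and {D}⁺ contains the non-prime attribute {E} — a partial dependency, so 2NF is violated.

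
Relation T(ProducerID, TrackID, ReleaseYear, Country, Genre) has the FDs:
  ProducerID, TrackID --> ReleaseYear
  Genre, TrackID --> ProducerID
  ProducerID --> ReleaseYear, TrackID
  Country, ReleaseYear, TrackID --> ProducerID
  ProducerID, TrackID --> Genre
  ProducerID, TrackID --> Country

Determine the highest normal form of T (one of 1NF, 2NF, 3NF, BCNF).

Candidate keys: {Country, ReleaseYear, TrackID}, {Genre, TrackID}, {ProducerID}. Prime attributes: {Country, Genre, ProducerID, ReleaseYear, TrackID}.
Each dependency's left side is a superkey — BCNF holds.

BCNF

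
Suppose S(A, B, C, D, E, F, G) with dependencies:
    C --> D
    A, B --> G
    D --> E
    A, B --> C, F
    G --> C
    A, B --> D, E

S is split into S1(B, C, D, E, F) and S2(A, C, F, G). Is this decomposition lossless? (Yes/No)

S1 ∩ S2 = {C, F}; its closure under F is {C, D, E, F}.
Neither S1 nor S2 is contained in that closure, so the decomposition is lossy.

No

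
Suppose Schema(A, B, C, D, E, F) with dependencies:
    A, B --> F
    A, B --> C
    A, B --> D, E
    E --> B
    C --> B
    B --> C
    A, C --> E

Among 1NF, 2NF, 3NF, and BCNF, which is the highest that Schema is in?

3NF

Candidate keys: {A, B}, {A, C}, {A, E}. Prime attributes: {A, B, C, E}.
E --> B: {E}⁺ = {B, C, E}, which is not all of the attributes, so the left side is not a superkey — BCNF is violated.
But every attribute on its right side ({B}) is prime, and the same holds for every other non-superkey FD, so 3NF still holds.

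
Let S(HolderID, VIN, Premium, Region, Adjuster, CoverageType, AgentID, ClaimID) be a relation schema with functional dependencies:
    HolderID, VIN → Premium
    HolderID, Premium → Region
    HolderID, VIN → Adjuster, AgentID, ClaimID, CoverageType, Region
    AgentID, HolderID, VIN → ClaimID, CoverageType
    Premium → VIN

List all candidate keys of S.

{HolderID, Premium}, {HolderID, VIN}

{HolderID} never appears on the right of any FD, so every key must include it.
{HolderID, Premium} is a candidate key since {HolderID, Premium}⁺ = {Adjuster, AgentID, ClaimID, CoverageType, HolderID, Premium, Region, VIN} covers every attribute.
{HolderID, VIN} is a candidate key since {HolderID, VIN}⁺ = {Adjuster, AgentID, ClaimID, CoverageType, HolderID, Premium, Region, VIN} covers every attribute.
Any other superkey properly contains one of these, so there are no further candidate keys.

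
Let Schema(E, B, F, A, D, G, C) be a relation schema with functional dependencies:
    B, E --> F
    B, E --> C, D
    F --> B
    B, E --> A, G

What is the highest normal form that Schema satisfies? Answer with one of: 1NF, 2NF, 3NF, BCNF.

3NF

Candidate keys: {B, E}, {E, F}. Prime attributes: {B, E, F}.
F --> B: {F}⁺ = {B, F}, which is not all of the attributes, so the left side is not a superkey — BCNF is violated.
Since {B} ⊆ prime attributes and every other non-superkey FD also has a prime right side, the schema is in 3NF.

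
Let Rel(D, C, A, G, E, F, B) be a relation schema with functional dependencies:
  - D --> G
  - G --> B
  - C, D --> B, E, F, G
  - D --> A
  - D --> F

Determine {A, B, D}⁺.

{A, B, D, F, G}

Start with {A, B, D}.
D --> G applies; add {G} → now {A, B, D, G}.
D --> F applies; add {F} → now {A, B, D, F, G}.
No further FD applies.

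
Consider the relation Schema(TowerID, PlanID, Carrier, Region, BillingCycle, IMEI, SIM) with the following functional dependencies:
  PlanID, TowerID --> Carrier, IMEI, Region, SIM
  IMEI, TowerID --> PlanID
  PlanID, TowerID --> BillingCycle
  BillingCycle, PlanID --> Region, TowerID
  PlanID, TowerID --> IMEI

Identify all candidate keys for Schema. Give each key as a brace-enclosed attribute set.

Closure of {BillingCycle, PlanID} is {BillingCycle, Carrier, IMEI, PlanID, Region, SIM, TowerID}, the whole schema; {BillingCycle, PlanID} is a candidate key.
Closure of {IMEI, TowerID} is {BillingCycle, Carrier, IMEI, PlanID, Region, SIM, TowerID}, the whole schema; {IMEI, TowerID} is a candidate key.
Closure of {PlanID, TowerID} is {BillingCycle, Carrier, IMEI, PlanID, Region, SIM, TowerID}, the whole schema; {PlanID, TowerID} is a candidate key.
No proper subset of any of these is a key, and no other minimal superkey exists.

{BillingCycle, PlanID}, {IMEI, TowerID}, {PlanID, TowerID}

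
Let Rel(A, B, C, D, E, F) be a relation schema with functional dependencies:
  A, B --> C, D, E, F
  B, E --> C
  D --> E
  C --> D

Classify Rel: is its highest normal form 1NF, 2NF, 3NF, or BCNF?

Candidate key: {A, B}. Prime attributes: {A, B}.
For B, E --> C we have {B, E}⁺ = {B, C, D, E}; {B, E} is not a superkey, so BCNF fails.
Because {C} is non-prime and the left side of B, E --> C is not a superkey, the relation is not in 3NF.
No proper subset of a key has a non-prime attribute in its closure, so there is no partial dependency; 2NF holds.

2NF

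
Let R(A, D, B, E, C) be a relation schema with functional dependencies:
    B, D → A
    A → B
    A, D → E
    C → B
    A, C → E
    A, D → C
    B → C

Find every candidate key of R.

{A, D}, {B, D}, {C, D}

No FD produces {D}, so it must be in every candidate key.
{A, D} is a candidate key since {A, D}⁺ = {A, B, C, D, E} covers every attribute.
{B, D} is a candidate key since {B, D}⁺ = {A, B, C, D, E} covers every attribute.
{C, D} is a candidate key since {C, D}⁺ = {A, B, C, D, E} covers every attribute.
Any other superkey properly contains one of these, so there are no further candidate keys.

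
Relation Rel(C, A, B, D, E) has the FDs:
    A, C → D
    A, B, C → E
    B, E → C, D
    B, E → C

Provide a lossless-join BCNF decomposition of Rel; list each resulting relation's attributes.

Candidate keys of the original relation: {A, B, C}, {A, B, E}.
{A, B, C, D, E}: {A, C} determines {A, C, D} here but is not a superkey — split on A, C → D, giving {A, C, D} and {A, B, C, E}.
{A, C, D}: every determinant is a superkey — BCNF.
{A, B, C, E}: {B, E} determines {B, C, E} here but is not a superkey — split on B, E → C, giving {B, C, E} and {A, B, E}.
{B, C, E}: every determinant is a superkey — BCNF.
{A, B, E}: every determinant is a superkey — BCNF.

{A, B, E}; {A, C, D}; {B, C, E}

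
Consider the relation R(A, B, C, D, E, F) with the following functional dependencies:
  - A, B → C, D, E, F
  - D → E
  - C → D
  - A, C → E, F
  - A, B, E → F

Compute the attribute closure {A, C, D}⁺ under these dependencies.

{A, C, D, E, F}

Start with {A, C, D}.
D → E applies; add {E} → now {A, C, D, E}.
A, C → E, F applies; add {F} → now {A, C, D, E, F}.
No further FD applies.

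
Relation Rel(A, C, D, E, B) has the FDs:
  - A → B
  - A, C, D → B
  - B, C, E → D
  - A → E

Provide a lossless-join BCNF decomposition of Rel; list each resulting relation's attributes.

Candidate key of the original relation: {A, C}.
{A, B, C, D, E}: {A} determines {A, B, E} here but is not a superkey — split on A → B, E, giving {A, B, E} and {A, C, D}.
{A, B, E} has no BCNF violation.
{A, C, D} has no BCNF violation.

{A, B, E}; {A, C, D}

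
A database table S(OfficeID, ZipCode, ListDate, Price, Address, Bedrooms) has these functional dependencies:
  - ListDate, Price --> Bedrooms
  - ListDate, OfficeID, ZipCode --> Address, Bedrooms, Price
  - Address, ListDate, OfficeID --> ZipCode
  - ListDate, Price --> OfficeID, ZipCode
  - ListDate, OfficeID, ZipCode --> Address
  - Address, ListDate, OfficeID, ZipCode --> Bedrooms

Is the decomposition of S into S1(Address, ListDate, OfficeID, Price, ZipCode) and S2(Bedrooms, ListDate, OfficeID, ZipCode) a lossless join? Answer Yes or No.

Common attributes: {ListDate, OfficeID, ZipCode}; their closure is {Address, Bedrooms, ListDate, OfficeID, Price, ZipCode}.
S1 is contained in that closure, so S1 ∩ S2 --> S1 holds and the join is lossless.

Yes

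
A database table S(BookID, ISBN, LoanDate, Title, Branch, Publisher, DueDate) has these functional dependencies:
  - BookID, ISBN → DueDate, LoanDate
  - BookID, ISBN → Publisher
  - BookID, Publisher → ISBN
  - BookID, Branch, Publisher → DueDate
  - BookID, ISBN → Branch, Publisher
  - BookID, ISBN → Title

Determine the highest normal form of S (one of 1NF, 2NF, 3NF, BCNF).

Candidate keys: {BookID, ISBN}, {BookID, Publisher}. Prime attributes: {BookID, ISBN, Publisher}.
Every FD has a superkey on the left, so the relation is in BCNF.

BCNF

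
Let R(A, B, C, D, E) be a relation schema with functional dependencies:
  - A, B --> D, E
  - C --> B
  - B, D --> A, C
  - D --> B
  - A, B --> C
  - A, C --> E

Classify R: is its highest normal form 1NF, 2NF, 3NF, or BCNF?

3NF

Candidate keys: {A, B}, {A, C}, {D}. Prime attributes: {A, B, C, D}.
For C --> B we have {C}⁺ = {B, C}; {C} is not a superkey, so BCNF fails.
Its right-hand attributes {B} are all prime, as are those of every other non-superkey FD — the relation is in 3NF.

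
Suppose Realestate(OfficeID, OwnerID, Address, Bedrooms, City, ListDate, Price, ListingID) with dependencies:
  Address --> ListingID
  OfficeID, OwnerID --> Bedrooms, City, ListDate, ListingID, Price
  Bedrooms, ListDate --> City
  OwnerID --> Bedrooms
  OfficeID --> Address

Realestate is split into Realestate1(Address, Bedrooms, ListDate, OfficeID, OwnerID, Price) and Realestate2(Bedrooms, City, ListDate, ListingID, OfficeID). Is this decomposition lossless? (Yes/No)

The shared attributes are {Bedrooms, ListDate, OfficeID} and {Bedrooms, ListDate, OfficeID}⁺ = {Address, Bedrooms, City, ListDate, ListingID, OfficeID}.
This includes all of Realestate2, so the common attributes are a superkey of Realestate2 — the join is lossless.

Yes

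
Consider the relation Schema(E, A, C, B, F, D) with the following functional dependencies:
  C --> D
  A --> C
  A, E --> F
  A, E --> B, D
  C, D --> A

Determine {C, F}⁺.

{A, C, D, F}

Start with {C, F}.
C --> D applies; add {D} → now {C, D, F}.
C, D --> A applies; add {A} → now {A, C, D, F}.
No further FD applies.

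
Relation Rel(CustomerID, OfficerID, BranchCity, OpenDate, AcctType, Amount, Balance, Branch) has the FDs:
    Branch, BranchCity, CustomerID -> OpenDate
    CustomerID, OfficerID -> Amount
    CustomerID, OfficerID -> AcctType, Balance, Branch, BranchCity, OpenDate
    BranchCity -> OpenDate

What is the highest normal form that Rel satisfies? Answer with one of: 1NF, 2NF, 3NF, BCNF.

Candidate key: {CustomerID, OfficerID}. Prime attributes: {CustomerID, OfficerID}.
For Branch, BranchCity, CustomerID -> OpenDate we have {Branch, BranchCity, CustomerID}⁺ = {Branch, BranchCity, CustomerID, OpenDate}; {Branch, BranchCity, CustomerID} is not a superkey, so BCNF fails.
Because {OpenDate} is non-prime and the left side of Branch, BranchCity, CustomerID -> OpenDate is not a superkey, the relation is not in 3NF.
No proper subset of a key has a non-prime attribute in its closure, so there is no partial dependency; 2NF holds.

2NF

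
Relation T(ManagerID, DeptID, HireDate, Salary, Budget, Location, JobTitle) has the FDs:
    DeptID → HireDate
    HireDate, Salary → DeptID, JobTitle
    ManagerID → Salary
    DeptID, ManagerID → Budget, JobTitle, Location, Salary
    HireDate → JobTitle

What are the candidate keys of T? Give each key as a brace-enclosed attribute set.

Attributes never on any right-hand side: {ManagerID} — every candidate key must contain it.
{DeptID, ManagerID}⁺ = {Budget, DeptID, HireDate, JobTitle, Location, ManagerID, Salary}, which is every attribute, so {DeptID, ManagerID} is a candidate key.
{HireDate, ManagerID}⁺ = {Budget, DeptID, HireDate, JobTitle, Location, ManagerID, Salary}, which is every attribute, so {HireDate, ManagerID} is a candidate key.
No proper subset of any of these is a key, and no other minimal superkey exists.

{DeptID, ManagerID}, {HireDate, ManagerID}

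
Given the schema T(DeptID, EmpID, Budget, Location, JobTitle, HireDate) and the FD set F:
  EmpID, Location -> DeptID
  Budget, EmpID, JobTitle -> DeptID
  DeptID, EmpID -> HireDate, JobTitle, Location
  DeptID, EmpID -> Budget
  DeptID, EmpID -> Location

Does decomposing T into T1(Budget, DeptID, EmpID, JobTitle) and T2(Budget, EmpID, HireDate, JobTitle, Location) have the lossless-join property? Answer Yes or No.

Common attributes: {Budget, EmpID, JobTitle}; their closure is {Budget, DeptID, EmpID, HireDate, JobTitle, Location}.
T1 is contained in that closure, so T1 ∩ T2 -> T1 holds and the join is lossless.

Yes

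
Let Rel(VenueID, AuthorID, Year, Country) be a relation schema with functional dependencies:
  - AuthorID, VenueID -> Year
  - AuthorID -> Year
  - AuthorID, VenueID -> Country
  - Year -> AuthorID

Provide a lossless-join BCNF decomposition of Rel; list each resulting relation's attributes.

{AuthorID, Country, VenueID}; {AuthorID, Year}

Candidate keys of the original relation: {AuthorID, VenueID}, {VenueID, Year}.
Within {AuthorID, Country, VenueID, Year}: {AuthorID}⁺ ∩ {AuthorID, Country, VenueID, Year} = {AuthorID, Year}, not the whole set, so AuthorID -> Year violates BCNF; decompose into {AuthorID, Year} and {AuthorID, Country, VenueID}.
{AuthorID, Year}: every determinant is a superkey — BCNF.
{AuthorID, Country, VenueID}: every determinant is a superkey — BCNF.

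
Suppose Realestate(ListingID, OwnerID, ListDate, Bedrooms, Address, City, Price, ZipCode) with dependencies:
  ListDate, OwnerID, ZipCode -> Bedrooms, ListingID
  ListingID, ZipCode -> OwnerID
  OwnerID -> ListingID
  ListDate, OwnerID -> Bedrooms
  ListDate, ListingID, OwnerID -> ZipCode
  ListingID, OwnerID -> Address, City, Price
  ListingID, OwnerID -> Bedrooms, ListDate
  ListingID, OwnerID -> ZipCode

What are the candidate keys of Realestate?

{ListingID, ZipCode}, {OwnerID}

{OwnerID}⁺ = {Address, Bedrooms, City, ListDate, ListingID, OwnerID, Price, ZipCode} — all of the relation — so {OwnerID} is a candidate key.
{ListingID, ZipCode}⁺ = {Address, Bedrooms, City, ListDate, ListingID, OwnerID, Price, ZipCode} — all of the relation — so {ListingID, ZipCode} is a candidate key.
No proper subset of any of these is a key, and no other minimal superkey exists.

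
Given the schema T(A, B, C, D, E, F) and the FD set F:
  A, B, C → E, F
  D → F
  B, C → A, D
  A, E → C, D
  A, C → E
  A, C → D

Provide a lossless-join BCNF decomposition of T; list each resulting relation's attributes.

{A, B, E}; {A, C, D, E}; {D, F}

Candidate keys of the original relation: {A, B, E}, {B, C}.
In {A, B, C, D, E, F}, {D} is not a superkey ({D}⁺ restricted to this set is {D, F}), so split on D → F into {D, F} and {A, B, C, D, E}.
{D, F}: every determinant is a superkey — BCNF.
In {A, B, C, D, E}, {A, E} is not a superkey ({A, E}⁺ restricted to this set is {A, C, D, E}), so split on A, E → C, D into {A, C, D, E} and {A, B, E}.
{A, C, D, E}: every determinant is a superkey — BCNF.
{A, B, E}: every determinant is a superkey — BCNF.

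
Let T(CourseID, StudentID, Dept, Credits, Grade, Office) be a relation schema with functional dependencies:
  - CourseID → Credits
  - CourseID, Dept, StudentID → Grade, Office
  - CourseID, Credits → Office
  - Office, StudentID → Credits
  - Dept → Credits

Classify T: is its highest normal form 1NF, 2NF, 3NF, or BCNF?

1NF

Candidate key: {CourseID, Dept, StudentID}. Prime attributes: {CourseID, Dept, StudentID}.
CourseID → Credits: {CourseID}⁺ = {CourseID, Credits, Office}, which is not all of the attributes, so the left side is not a superkey — BCNF is violated.
Because {Credits} is non-prime and the left side of CourseID → Credits is not a superkey, the relation is not in 3NF.
The proper key subset {CourseID} of {CourseID, Dept, StudentID} determines non-prime {Credits, Office}, so the relation is not even in 2NF.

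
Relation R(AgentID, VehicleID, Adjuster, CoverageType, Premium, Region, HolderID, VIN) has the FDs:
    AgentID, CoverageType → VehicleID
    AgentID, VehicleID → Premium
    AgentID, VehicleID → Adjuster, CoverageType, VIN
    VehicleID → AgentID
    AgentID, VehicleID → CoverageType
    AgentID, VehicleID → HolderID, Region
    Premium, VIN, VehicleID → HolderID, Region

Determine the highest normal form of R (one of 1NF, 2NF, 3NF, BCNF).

BCNF

Candidate keys: {AgentID, CoverageType}, {VehicleID}. Prime attributes: {AgentID, CoverageType, VehicleID}.
Each dependency's left side is a superkey — BCNF holds.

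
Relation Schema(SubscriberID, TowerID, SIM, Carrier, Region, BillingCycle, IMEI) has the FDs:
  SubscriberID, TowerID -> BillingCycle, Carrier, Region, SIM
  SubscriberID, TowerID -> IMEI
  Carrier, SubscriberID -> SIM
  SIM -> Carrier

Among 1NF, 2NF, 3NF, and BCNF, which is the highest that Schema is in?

Candidate key: {SubscriberID, TowerID}. Prime attributes: {SubscriberID, TowerID}.
Carrier, SubscriberID -> SIM breaks BCNF: {Carrier, SubscriberID}⁺ = {Carrier, SIM, SubscriberID}, so {Carrier, SubscriberID} is not a superkey.
Carrier, SubscriberID -> SIM determines the non-prime attribute {SIM} from a non-superkey — 3NF is violated.
Checking every proper subset of each key, none determines a non-prime attribute — 2NF is satisfied.

2NF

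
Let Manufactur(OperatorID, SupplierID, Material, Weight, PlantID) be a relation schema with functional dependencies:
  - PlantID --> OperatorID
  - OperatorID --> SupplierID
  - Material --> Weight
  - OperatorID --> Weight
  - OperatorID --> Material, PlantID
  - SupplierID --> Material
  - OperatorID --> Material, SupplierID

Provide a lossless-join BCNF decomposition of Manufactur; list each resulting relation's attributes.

{Material, SupplierID}; {Material, Weight}; {OperatorID, PlantID, SupplierID}

Candidate keys of the original relation: {OperatorID}, {PlantID}.
In {Material, OperatorID, PlantID, SupplierID, Weight}, {Material} is not a superkey ({Material}⁺ restricted to this set is {Material, Weight}), so split on Material --> Weight into {Material, Weight} and {Material, OperatorID, PlantID, SupplierID}.
{Material, Weight} has no BCNF violation.
In {Material, OperatorID, PlantID, SupplierID}, {SupplierID} is not a superkey ({SupplierID}⁺ restricted to this set is {Material, SupplierID}), so split on SupplierID --> Material into {Material, SupplierID} and {OperatorID, PlantID, SupplierID}.
{Material, SupplierID} has no BCNF violation.
{OperatorID, PlantID, SupplierID} has no BCNF violation.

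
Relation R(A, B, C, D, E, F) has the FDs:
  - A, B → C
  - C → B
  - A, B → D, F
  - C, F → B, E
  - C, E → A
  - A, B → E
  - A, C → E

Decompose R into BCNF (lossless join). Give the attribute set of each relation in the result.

Candidate keys of the original relation: {A, B}, {A, C}, {C, E}, {C, F}.
Within {A, B, C, D, E, F}: {C}⁺ ∩ {A, B, C, D, E, F} = {B, C}, not the whole set, so C → B violates BCNF; decompose into {B, C} and {A, C, D, E, F}.
{B, C}: every determinant is a superkey — BCNF.
{A, C, D, E, F}: every determinant is a superkey — BCNF.

{A, C, D, E, F}; {B, C}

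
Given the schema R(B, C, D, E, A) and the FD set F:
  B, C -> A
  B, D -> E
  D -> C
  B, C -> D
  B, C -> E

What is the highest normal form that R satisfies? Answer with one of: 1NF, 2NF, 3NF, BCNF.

3NF

Candidate keys: {B, C}, {B, D}. Prime attributes: {B, C, D}.
D -> C: {D}⁺ = {C, D}, which is not all of the attributes, so the left side is not a superkey — BCNF is violated.
But every attribute on its right side ({C}) is prime, and the same holds for every other non-superkey FD, so 3NF still holds.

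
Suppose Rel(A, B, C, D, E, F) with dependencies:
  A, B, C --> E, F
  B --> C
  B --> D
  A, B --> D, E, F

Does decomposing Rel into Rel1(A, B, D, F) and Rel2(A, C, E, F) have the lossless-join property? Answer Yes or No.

Rel1 ∩ Rel2 = {A, F}; its closure under F is {A, F}.
Rel1 ⊄ {A, F} and Rel2 ⊄ {A, F}, so the split is lossy.

No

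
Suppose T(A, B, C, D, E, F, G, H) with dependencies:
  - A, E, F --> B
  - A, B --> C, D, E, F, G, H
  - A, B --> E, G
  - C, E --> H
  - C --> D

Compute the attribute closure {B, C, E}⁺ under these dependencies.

{B, C, D, E, H}

Start with {B, C, E}.
C, E --> H applies; add {H} → now {B, C, E, H}.
C --> D applies; add {D} → now {B, C, D, E, H}.
No further FD applies.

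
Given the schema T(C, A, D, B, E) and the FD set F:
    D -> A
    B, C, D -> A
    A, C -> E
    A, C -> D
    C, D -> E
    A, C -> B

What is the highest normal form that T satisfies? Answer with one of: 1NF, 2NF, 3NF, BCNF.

3NF

Candidate keys: {A, C}, {C, D}. Prime attributes: {A, C, D}.
D -> A: {D}⁺ = {A, D}, which is not all of the attributes, so the left side is not a superkey — BCNF is violated.
Its right-hand attributes {A} are all prime, as are those of every other non-superkey FD — the relation is in 3NF.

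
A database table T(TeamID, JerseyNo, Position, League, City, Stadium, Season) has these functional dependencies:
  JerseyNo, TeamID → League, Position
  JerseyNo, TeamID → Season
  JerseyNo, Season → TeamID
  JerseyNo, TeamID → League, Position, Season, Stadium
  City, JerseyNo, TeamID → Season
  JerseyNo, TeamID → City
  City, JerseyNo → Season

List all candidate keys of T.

{City, JerseyNo}, {JerseyNo, Season}, {JerseyNo, TeamID}

Attributes never on any right-hand side: {JerseyNo} — every candidate key must contain it.
{City, JerseyNo}⁺ = {City, JerseyNo, League, Position, Season, Stadium, TeamID} — all of the relation — so {City, JerseyNo} is a candidate key.
{JerseyNo, Season}⁺ = {City, JerseyNo, League, Position, Season, Stadium, TeamID} — all of the relation — so {JerseyNo, Season} is a candidate key.
{JerseyNo, TeamID}⁺ = {City, JerseyNo, League, Position, Season, Stadium, TeamID} — all of the relation — so {JerseyNo, TeamID} is a candidate key.
No proper subset of any of these is a key, and no other minimal superkey exists.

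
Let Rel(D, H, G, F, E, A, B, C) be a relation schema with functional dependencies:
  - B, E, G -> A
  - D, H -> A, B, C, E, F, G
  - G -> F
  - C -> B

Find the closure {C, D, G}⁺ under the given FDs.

Start with {C, D, G}.
G -> F applies; add {F} → now {C, D, F, G}.
C -> B applies; add {B} → now {B, C, D, F, G}.
No further FD applies.

{B, C, D, F, G}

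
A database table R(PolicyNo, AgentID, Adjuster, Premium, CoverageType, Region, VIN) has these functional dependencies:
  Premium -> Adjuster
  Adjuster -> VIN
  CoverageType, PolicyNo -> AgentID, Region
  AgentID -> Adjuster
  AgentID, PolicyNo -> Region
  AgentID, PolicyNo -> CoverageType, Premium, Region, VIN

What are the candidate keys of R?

No FD produces {PolicyNo}, so it must be in every candidate key.
Closure of {AgentID, PolicyNo} is {Adjuster, AgentID, CoverageType, PolicyNo, Premium, Region, VIN}, the whole schema; {AgentID, PolicyNo} is a candidate key.
Closure of {CoverageType, PolicyNo} is {Adjuster, AgentID, CoverageType, PolicyNo, Premium, Region, VIN}, the whole schema; {CoverageType, PolicyNo} is a candidate key.
Any other superkey properly contains one of these, so there are no further candidate keys.

{AgentID, PolicyNo}, {CoverageType, PolicyNo}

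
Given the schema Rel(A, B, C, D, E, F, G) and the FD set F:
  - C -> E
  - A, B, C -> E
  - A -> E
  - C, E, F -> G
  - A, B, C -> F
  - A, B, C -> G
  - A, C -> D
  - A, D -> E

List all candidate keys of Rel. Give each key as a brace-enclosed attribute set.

{A, B, C} never appear on the right of any FD, so every key must include all of them.
{A, B, C}⁺ = {A, B, C, D, E, F, G}, which is every attribute, so {A, B, C} is a candidate key.
Every other attribute set either contains this one or has a smaller closure.

{A, B, C}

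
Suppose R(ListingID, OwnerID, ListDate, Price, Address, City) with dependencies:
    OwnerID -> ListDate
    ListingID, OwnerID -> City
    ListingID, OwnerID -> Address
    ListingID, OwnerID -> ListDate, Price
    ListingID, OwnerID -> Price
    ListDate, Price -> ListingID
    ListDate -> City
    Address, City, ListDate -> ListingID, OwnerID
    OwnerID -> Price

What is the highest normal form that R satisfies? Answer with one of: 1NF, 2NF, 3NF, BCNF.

1NF

Candidate keys: {Address, ListDate}, {OwnerID}. Prime attributes: {Address, ListDate, OwnerID}.
ListDate, Price -> ListingID breaks BCNF: {ListDate, Price}⁺ = {City, ListDate, ListingID, Price}, so {ListDate, Price} is not a superkey.
Because {ListingID} is non-prime and the left side of ListDate, Price -> ListingID is not a superkey, the relation is not in 3NF.
Since {ListDate} ⊂ {Address, ListDate} and {ListDate}⁺ ⊇ {City} with {City} non-prime, there is a partial dependency; 2NF fails.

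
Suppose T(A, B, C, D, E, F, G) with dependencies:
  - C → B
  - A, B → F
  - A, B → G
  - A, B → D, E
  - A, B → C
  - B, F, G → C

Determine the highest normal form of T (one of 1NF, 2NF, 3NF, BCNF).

3NF

Candidate keys: {A, B}, {A, C}. Prime attributes: {A, B, C}.
For C → B we have {C}⁺ = {B, C}; {C} is not a superkey, so BCNF fails.
But every attribute on its right side ({B}) is prime, and the same holds for every other non-superkey FD, so 3NF still holds.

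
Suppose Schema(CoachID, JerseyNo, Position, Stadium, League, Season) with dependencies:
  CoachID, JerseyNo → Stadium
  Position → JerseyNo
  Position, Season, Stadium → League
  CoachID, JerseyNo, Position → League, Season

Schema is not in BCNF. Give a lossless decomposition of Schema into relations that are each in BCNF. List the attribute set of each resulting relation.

Candidate key of the original relation: {CoachID, Position}.
{CoachID, JerseyNo, League, Position, Season, Stadium}: {CoachID, JerseyNo} determines {CoachID, JerseyNo, Stadium} here but is not a superkey — split on CoachID, JerseyNo → Stadium, giving {CoachID, JerseyNo, Stadium} and {CoachID, JerseyNo, League, Position, Season}.
{CoachID, JerseyNo, Stadium}: every determinant is a superkey — BCNF.
{CoachID, JerseyNo, League, Position, Season}: {Position} determines {JerseyNo, Position} here but is not a superkey — split on Position → JerseyNo, giving {JerseyNo, Position} and {CoachID, League, Position, Season}.
{JerseyNo, Position}: every determinant is a superkey — BCNF.
{CoachID, League, Position, Season}: every determinant is a superkey — BCNF.

{CoachID, JerseyNo, Stadium}; {CoachID, League, Position, Season}; {JerseyNo, Position}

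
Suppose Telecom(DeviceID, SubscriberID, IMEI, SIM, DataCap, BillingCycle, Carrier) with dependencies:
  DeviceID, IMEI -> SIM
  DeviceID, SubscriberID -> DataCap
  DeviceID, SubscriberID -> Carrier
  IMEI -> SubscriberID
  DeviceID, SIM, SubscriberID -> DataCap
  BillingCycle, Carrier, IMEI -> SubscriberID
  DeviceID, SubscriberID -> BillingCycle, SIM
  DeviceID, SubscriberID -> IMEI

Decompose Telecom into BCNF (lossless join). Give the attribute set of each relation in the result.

{BillingCycle, Carrier, DataCap, DeviceID, IMEI, SIM}; {IMEI, SubscriberID}

Candidate keys of the original relation: {DeviceID, IMEI}, {DeviceID, SubscriberID}.
In {BillingCycle, Carrier, DataCap, DeviceID, IMEI, SIM, SubscriberID}, {IMEI} is not a superkey ({IMEI}⁺ restricted to this set is {IMEI, SubscriberID}), so split on IMEI -> SubscriberID into {IMEI, SubscriberID} and {BillingCycle, Carrier, DataCap, DeviceID, IMEI, SIM}.
{IMEI, SubscriberID} has no BCNF violation.
{BillingCycle, Carrier, DataCap, DeviceID, IMEI, SIM} has no BCNF violation.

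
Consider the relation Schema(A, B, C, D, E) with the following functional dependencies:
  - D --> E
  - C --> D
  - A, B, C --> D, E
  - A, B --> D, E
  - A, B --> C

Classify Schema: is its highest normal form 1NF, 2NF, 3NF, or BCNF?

Candidate key: {A, B}. Prime attributes: {A, B}.
D --> E breaks BCNF: {D}⁺ = {D, E}, so {D} is not a superkey.
Because {E} is non-prime and the left side of D --> E is not a superkey, the relation is not in 3NF.
No proper subset of a key has a non-prime attribute in its closure, so there is no partial dependency; 2NF holds.

2NF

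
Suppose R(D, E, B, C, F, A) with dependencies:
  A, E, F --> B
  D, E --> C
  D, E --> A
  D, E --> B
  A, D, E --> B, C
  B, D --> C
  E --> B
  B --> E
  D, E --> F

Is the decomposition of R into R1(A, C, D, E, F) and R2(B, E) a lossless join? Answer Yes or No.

Yes

The shared attributes are {E} and {E}⁺ = {B, E}.
R2 is contained in that closure, so R1 ∩ R2 --> R2 holds and the join is lossless.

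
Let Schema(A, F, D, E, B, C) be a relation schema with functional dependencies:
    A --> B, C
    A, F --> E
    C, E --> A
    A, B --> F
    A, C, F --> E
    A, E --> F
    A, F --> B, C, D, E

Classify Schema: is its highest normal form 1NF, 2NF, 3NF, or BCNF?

Candidate keys: {A}, {C, E}. Prime attributes: {A, C, E}.
Every FD has a superkey on the left, so the relation is in BCNF.

BCNF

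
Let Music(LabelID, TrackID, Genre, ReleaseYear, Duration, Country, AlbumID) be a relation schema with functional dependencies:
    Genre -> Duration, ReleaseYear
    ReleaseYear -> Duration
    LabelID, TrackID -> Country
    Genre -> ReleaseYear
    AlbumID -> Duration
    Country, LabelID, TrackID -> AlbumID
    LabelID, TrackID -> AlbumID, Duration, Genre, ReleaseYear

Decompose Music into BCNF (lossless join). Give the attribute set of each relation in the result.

Candidate key of the original relation: {LabelID, TrackID}.
Within {AlbumID, Country, Duration, Genre, LabelID, ReleaseYear, TrackID}: {Genre}⁺ ∩ {AlbumID, Country, Duration, Genre, LabelID, ReleaseYear, TrackID} = {Duration, Genre, ReleaseYear}, not the whole set, so Genre -> Duration, ReleaseYear violates BCNF; decompose into {Duration, Genre, ReleaseYear} and {AlbumID, Country, Genre, LabelID, TrackID}.
Within {Duration, Genre, ReleaseYear}: {ReleaseYear}⁺ ∩ {Duration, Genre, ReleaseYear} = {Duration, ReleaseYear}, not the whole set, so ReleaseYear -> Duration violates BCNF; decompose into {Duration, ReleaseYear} and {Genre, ReleaseYear}.
{Duration, ReleaseYear} is in BCNF.
{Genre, ReleaseYear} is in BCNF.
{AlbumID, Country, Genre, LabelID, TrackID} is in BCNF.

{AlbumID, Country, Genre, LabelID, TrackID}; {Duration, ReleaseYear}; {Genre, ReleaseYear}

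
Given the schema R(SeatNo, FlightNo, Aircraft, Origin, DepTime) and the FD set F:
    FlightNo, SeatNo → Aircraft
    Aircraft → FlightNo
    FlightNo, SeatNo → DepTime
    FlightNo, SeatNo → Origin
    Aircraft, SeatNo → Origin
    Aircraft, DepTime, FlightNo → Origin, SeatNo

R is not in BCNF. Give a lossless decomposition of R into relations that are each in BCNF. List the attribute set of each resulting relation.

{Aircraft, DepTime, Origin, SeatNo}; {Aircraft, FlightNo}

Candidate keys of the original relation: {Aircraft, DepTime}, {Aircraft, SeatNo}, {FlightNo, SeatNo}.
Within {Aircraft, DepTime, FlightNo, Origin, SeatNo}: {Aircraft}⁺ ∩ {Aircraft, DepTime, FlightNo, Origin, SeatNo} = {Aircraft, FlightNo}, not the whole set, so Aircraft → FlightNo violates BCNF; decompose into {Aircraft, FlightNo} and {Aircraft, DepTime, Origin, SeatNo}.
{Aircraft, FlightNo}: every determinant is a superkey — BCNF.
{Aircraft, DepTime, Origin, SeatNo}: every determinant is a superkey — BCNF.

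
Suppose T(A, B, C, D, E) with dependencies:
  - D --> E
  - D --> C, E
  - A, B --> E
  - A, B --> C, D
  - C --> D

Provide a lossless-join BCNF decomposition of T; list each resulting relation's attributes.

{A, B, D}; {C, D, E}

Candidate key of the original relation: {A, B}.
Within {A, B, C, D, E}: {D}⁺ ∩ {A, B, C, D, E} = {C, D, E}, not the whole set, so D --> C, E violates BCNF; decompose into {C, D, E} and {A, B, D}.
{C, D, E} has no BCNF violation.
{A, B, D} has no BCNF violation.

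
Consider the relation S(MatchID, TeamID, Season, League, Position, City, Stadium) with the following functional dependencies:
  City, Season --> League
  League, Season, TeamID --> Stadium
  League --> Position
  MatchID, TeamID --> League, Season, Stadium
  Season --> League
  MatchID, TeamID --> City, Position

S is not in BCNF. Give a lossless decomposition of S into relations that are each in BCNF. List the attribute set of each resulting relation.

Candidate key of the original relation: {MatchID, TeamID}.
Within {City, League, MatchID, Position, Season, Stadium, TeamID}: {City, Season}⁺ ∩ {City, League, MatchID, Position, Season, Stadium, TeamID} = {City, League, Position, Season}, not the whole set, so City, Season --> League, Position violates BCNF; decompose into {City, League, Position, Season} and {City, MatchID, Season, Stadium, TeamID}.
Within {City, League, Position, Season}: {League}⁺ ∩ {City, League, Position, Season} = {League, Position}, not the whole set, so League --> Position violates BCNF; decompose into {League, Position} and {City, League, Season}.
{League, Position}: every determinant is a superkey — BCNF.
Within {City, League, Season}: {Season}⁺ ∩ {City, League, Season} = {League, Season}, not the whole set, so Season --> League violates BCNF; decompose into {League, Season} and {City, Season}.
{League, Season}: every determinant is a superkey — BCNF.
{City, Season}: every determinant is a superkey — BCNF.
Within {City, MatchID, Season, Stadium, TeamID}: {Season, TeamID}⁺ ∩ {City, MatchID, Season, Stadium, TeamID} = {Season, Stadium, TeamID}, not the whole set, so Season, TeamID --> Stadium violates BCNF; decompose into {Season, Stadium, TeamID} and {City, MatchID, Season, TeamID}.
{Season, Stadium, TeamID}: every determinant is a superkey — BCNF.
{City, MatchID, Season, TeamID}: every determinant is a superkey — BCNF.

{City, MatchID, Season, TeamID}; {League, Position}; {League, Season}; {Season, Stadium, TeamID}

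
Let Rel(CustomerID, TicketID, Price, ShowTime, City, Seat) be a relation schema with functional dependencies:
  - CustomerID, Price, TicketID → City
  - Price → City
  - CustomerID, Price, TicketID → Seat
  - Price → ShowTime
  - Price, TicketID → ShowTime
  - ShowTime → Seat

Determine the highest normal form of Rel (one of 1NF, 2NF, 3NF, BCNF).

Candidate key: {CustomerID, Price, TicketID}. Prime attributes: {CustomerID, Price, TicketID}.
For Price → City we have {Price}⁺ = {City, Price, Seat, ShowTime}; {Price} is not a superkey, so BCNF fails.
Price → City determines the non-prime attribute {City} from a non-superkey — 3NF is violated.
Since {Price} ⊂ {CustomerID, Price, TicketID} and {Price}⁺ ⊇ {City, Seat, ShowTime} with {City, Seat, ShowTime} non-prime, there is a partial dependency; 2NF fails.

1NF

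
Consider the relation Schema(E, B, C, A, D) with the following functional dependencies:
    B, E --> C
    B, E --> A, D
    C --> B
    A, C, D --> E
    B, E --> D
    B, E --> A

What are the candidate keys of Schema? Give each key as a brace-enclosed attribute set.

{B, E} is a candidate key since {B, E}⁺ = {A, B, C, D, E} covers every attribute.
{C, E} is a candidate key since {C, E}⁺ = {A, B, C, D, E} covers every attribute.
{A, C, D} is a candidate key since {A, C, D}⁺ = {A, B, C, D, E} covers every attribute.
These are minimal and exhaustive — every other superkey contains one of them.

{A, C, D}, {B, E}, {C, E}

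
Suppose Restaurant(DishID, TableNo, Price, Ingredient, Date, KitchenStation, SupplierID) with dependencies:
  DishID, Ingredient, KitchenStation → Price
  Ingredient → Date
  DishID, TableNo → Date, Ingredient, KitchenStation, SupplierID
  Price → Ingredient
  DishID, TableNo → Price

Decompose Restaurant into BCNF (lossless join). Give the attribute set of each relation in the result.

Candidate key of the original relation: {DishID, TableNo}.
{Date, DishID, Ingredient, KitchenStation, Price, SupplierID, TableNo}: {DishID, Ingredient, KitchenStation} determines {Date, DishID, Ingredient, KitchenStation, Price} here but is not a superkey — split on DishID, Ingredient, KitchenStation → Date, Price, giving {Date, DishID, Ingredient, KitchenStation, Price} and {DishID, Ingredient, KitchenStation, SupplierID, TableNo}.
{Date, DishID, Ingredient, KitchenStation, Price}: {Ingredient} determines {Date, Ingredient} here but is not a superkey — split on Ingredient → Date, giving {Date, Ingredient} and {DishID, Ingredient, KitchenStation, Price}.
{Date, Ingredient} is in BCNF.
{DishID, Ingredient, KitchenStation, Price}: {Price} determines {Ingredient, Price} here but is not a superkey — split on Price → Ingredient, giving {Ingredient, Price} and {DishID, KitchenStation, Price}.
{Ingredient, Price} is in BCNF.
{DishID, KitchenStation, Price} is in BCNF.
{DishID, Ingredient, KitchenStation, SupplierID, TableNo} is in BCNF.

{Date, Ingredient}; {DishID, Ingredient, KitchenStation, SupplierID, TableNo}; {DishID, KitchenStation, Price}; {Ingredient, Price}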